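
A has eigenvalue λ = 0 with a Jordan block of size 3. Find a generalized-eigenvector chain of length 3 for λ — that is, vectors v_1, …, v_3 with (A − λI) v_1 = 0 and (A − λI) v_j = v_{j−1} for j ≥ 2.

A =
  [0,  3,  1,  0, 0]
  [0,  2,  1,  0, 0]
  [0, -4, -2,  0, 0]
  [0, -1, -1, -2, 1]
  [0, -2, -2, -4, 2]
A Jordan chain for λ = 0 of length 3:
v_1 = (2, 0, 0, 2, 4)ᵀ
v_2 = (3, 2, -4, -1, -2)ᵀ
v_3 = (0, 1, 0, 0, 0)ᵀ

Let N = A − (0)·I. We want v_3 with N^3 v_3 = 0 but N^2 v_3 ≠ 0; then v_{j-1} := N · v_j for j = 3, …, 2.

Pick v_3 = (0, 1, 0, 0, 0)ᵀ.
Then v_2 = N · v_3 = (3, 2, -4, -1, -2)ᵀ.
Then v_1 = N · v_2 = (2, 0, 0, 2, 4)ᵀ.

Sanity check: (A − (0)·I) v_1 = (0, 0, 0, 0, 0)ᵀ = 0. ✓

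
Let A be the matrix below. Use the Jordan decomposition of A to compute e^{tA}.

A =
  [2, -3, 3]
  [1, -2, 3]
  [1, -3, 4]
e^{tA} =
  [exp(2*t), -3*exp(2*t) + 3*exp(t), 3*exp(2*t) - 3*exp(t)]
  [exp(2*t) - exp(t), -3*exp(2*t) + 4*exp(t), 3*exp(2*t) - 3*exp(t)]
  [exp(2*t) - exp(t), -3*exp(2*t) + 3*exp(t), 3*exp(2*t) - 2*exp(t)]

Strategy: write A = P · J · P⁻¹ where J is a Jordan canonical form, so e^{tA} = P · e^{tJ} · P⁻¹, and e^{tJ} can be computed block-by-block.

A has Jordan form
J =
  [1, 0, 0]
  [0, 1, 0]
  [0, 0, 2]
(up to reordering of blocks).

Per-block formulas:
  For a 1×1 block at λ = 2: exp(t · [2]) = [e^(2t)].
  For a 1×1 block at λ = 1: exp(t · [1]) = [e^(1t)].

After assembling e^{tJ} and conjugating by P, we get:

e^{tA} =
  [exp(2*t), -3*exp(2*t) + 3*exp(t), 3*exp(2*t) - 3*exp(t)]
  [exp(2*t) - exp(t), -3*exp(2*t) + 4*exp(t), 3*exp(2*t) - 3*exp(t)]
  [exp(2*t) - exp(t), -3*exp(2*t) + 3*exp(t), 3*exp(2*t) - 2*exp(t)]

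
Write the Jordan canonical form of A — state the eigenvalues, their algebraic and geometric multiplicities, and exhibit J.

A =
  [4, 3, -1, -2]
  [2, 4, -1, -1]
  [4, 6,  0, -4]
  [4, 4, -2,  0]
J_3(2) ⊕ J_1(2)

The characteristic polynomial is
  det(x·I − A) = x^4 - 8*x^3 + 24*x^2 - 32*x + 16 = (x - 2)^4

Eigenvalues and multiplicities (the geometric multiplicity of λ is n − rank(A − λI), which equals the number of Jordan blocks for λ):
  λ = 2: algebraic multiplicity = 4, geometric multiplicity = 2

Determining the block sizes for each eigenvalue:
  λ = 2: with am = 4 and gm = 2, the partition is not yet determined (e.g. several partitions of 4 into 2 parts exist). Let N = A − (2)·I. Computing rank(N^1) = 2, rank(N^2) = 1, rank(N^3) = 0; the number of blocks of size ≥ j is rank(N^{j−1}) − rank(N^j), giving [2, 1, 1]. So we have 1 block(s) of size 3, 1 block(s) of size 1 → block sizes [3, 1]

Assembling the blocks gives a Jordan form
J =
  [2, 1, 0, 0]
  [0, 2, 1, 0]
  [0, 0, 2, 0]
  [0, 0, 0, 2]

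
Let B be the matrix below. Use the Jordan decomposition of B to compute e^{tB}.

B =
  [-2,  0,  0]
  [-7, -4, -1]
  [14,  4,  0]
e^{tB} =
  [exp(-2*t), 0, 0]
  [-7*t*exp(-2*t), -2*t*exp(-2*t) + exp(-2*t), -t*exp(-2*t)]
  [14*t*exp(-2*t), 4*t*exp(-2*t), 2*t*exp(-2*t) + exp(-2*t)]

Strategy: write B = P · J · P⁻¹ where J is a Jordan canonical form, so e^{tB} = P · e^{tJ} · P⁻¹, and e^{tJ} can be computed block-by-block.

B has Jordan form
J =
  [-2,  1,  0]
  [ 0, -2,  0]
  [ 0,  0, -2]
(up to reordering of blocks).

Per-block formulas:
  For a 1×1 block at λ = -2: exp(t · [-2]) = [e^(-2t)].
  For a 2×2 Jordan block J_2(-2): exp(t · J_2(-2)) = e^(-2t)·(I + t·N), where N is the 2×2 nilpotent shift.

After assembling e^{tJ} and conjugating by P, we get:

e^{tB} =
  [exp(-2*t), 0, 0]
  [-7*t*exp(-2*t), -2*t*exp(-2*t) + exp(-2*t), -t*exp(-2*t)]
  [14*t*exp(-2*t), 4*t*exp(-2*t), 2*t*exp(-2*t) + exp(-2*t)]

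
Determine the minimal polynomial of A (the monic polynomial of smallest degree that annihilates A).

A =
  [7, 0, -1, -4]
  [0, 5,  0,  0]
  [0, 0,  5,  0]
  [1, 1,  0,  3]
x^3 - 15*x^2 + 75*x - 125

The characteristic polynomial is χ_A(x) = (x - 5)^4, so the eigenvalues are known. The minimal polynomial is
  m_A(x) = Π_λ (x − λ)^{k_λ}
where k_λ is the size of the *largest* Jordan block for λ (equivalently, the smallest k with (A − λI)^k v = 0 for every generalised eigenvector v of λ).

  λ = 5: largest Jordan block has size 3, contributing (x − 5)^3

So m_A(x) = (x - 5)^3 = x^3 - 15*x^2 + 75*x - 125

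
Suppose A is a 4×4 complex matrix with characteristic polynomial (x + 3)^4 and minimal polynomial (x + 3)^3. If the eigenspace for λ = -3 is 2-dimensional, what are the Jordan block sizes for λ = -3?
Block sizes for λ = -3: [3, 1]

Step 1 — from the characteristic polynomial, algebraic multiplicity of λ = -3 is 4. From dim ker(A − (-3)·I) = 2, there are exactly 2 Jordan blocks for λ = -3.
Step 2 — from the minimal polynomial, the factor (x + 3)^3 tells us the largest block for λ = -3 has size 3.
Step 3 — with total size 4, 2 blocks, and largest block 3, the block sizes (in nonincreasing order) are [3, 1].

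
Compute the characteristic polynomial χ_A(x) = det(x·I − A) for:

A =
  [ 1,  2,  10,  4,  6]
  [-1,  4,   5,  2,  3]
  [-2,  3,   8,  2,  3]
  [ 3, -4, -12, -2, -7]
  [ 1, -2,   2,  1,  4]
x^5 - 15*x^4 + 90*x^3 - 270*x^2 + 405*x - 243

Expanding det(x·I − A) (e.g. by cofactor expansion or by noting that A is similar to its Jordan form J, which has the same characteristic polynomial as A) gives
  χ_A(x) = x^5 - 15*x^4 + 90*x^3 - 270*x^2 + 405*x - 243
which factors as (x - 3)^5. The eigenvalues (with algebraic multiplicities) are λ = 3 with multiplicity 5.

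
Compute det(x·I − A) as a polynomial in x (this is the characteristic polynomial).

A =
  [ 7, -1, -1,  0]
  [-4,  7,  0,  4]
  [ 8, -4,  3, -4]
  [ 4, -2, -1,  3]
x^4 - 20*x^3 + 150*x^2 - 500*x + 625

Expanding det(x·I − A) (e.g. by cofactor expansion or by noting that A is similar to its Jordan form J, which has the same characteristic polynomial as A) gives
  χ_A(x) = x^4 - 20*x^3 + 150*x^2 - 500*x + 625
which factors as (x - 5)^4. The eigenvalues (with algebraic multiplicities) are λ = 5 with multiplicity 4.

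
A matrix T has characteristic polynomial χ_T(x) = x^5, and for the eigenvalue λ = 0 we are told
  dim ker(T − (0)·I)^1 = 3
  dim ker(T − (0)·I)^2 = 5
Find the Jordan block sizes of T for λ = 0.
Block sizes for λ = 0: [2, 2, 1]

From the dimensions of kernels of powers, the number of Jordan blocks of size at least j is d_j − d_{j−1} where d_j = dim ker(N^j) (with d_0 = 0). Computing the differences gives [3, 2].
The number of blocks of size exactly k is (#blocks of size ≥ k) − (#blocks of size ≥ k + 1), so the partition is: 1 block(s) of size 1, 2 block(s) of size 2.
In nonincreasing order the block sizes are [2, 2, 1].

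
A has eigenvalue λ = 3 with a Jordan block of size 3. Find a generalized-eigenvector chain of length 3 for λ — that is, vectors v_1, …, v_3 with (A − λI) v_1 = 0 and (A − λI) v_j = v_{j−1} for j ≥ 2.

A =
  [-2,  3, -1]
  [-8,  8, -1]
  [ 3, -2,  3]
A Jordan chain for λ = 3 of length 3:
v_1 = (-2, -3, 1)ᵀ
v_2 = (-5, -8, 3)ᵀ
v_3 = (1, 0, 0)ᵀ

Let N = A − (3)·I. We want v_3 with N^3 v_3 = 0 but N^2 v_3 ≠ 0; then v_{j-1} := N · v_j for j = 3, …, 2.

Pick v_3 = (1, 0, 0)ᵀ.
Then v_2 = N · v_3 = (-5, -8, 3)ᵀ.
Then v_1 = N · v_2 = (-2, -3, 1)ᵀ.

Sanity check: (A − (3)·I) v_1 = (0, 0, 0)ᵀ = 0. ✓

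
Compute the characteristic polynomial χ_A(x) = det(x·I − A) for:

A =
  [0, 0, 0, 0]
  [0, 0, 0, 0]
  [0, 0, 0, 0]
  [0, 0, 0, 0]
x^4

Expanding det(x·I − A) (e.g. by cofactor expansion or by noting that A is similar to its Jordan form J, which has the same characteristic polynomial as A) gives
  χ_A(x) = x^4
which factors as x^4. The eigenvalues (with algebraic multiplicities) are λ = 0 with multiplicity 4.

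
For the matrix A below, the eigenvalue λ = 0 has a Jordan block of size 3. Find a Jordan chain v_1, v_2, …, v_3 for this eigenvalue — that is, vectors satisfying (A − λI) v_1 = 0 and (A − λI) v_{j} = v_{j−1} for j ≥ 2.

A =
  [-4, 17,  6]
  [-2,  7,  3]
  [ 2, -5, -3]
A Jordan chain for λ = 0 of length 3:
v_1 = (-6, 0, -4)ᵀ
v_2 = (-4, -2, 2)ᵀ
v_3 = (1, 0, 0)ᵀ

Let N = A − (0)·I. We want v_3 with N^3 v_3 = 0 but N^2 v_3 ≠ 0; then v_{j-1} := N · v_j for j = 3, …, 2.

Pick v_3 = (1, 0, 0)ᵀ.
Then v_2 = N · v_3 = (-4, -2, 2)ᵀ.
Then v_1 = N · v_2 = (-6, 0, -4)ᵀ.

Sanity check: (A − (0)·I) v_1 = (0, 0, 0)ᵀ = 0. ✓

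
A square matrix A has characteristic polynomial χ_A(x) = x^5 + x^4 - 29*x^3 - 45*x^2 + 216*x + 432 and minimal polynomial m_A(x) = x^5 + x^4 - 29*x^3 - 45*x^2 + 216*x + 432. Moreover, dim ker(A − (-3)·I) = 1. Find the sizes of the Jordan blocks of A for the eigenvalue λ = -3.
Block sizes for λ = -3: [3]

Step 1 — from the characteristic polynomial, algebraic multiplicity of λ = -3 is 3. From dim ker(A − (-3)·I) = 1, there are exactly 1 Jordan blocks for λ = -3.
Step 2 — from the minimal polynomial, the factor (x + 3)^3 tells us the largest block for λ = -3 has size 3.
Step 3 — with total size 3, 1 blocks, and largest block 3, the block sizes (in nonincreasing order) are [3].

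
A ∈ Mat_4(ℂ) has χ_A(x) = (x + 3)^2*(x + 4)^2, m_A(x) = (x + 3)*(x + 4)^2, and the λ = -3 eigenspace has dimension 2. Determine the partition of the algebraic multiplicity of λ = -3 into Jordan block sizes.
Block sizes for λ = -3: [1, 1]

Step 1 — from the characteristic polynomial, algebraic multiplicity of λ = -3 is 2. From dim ker(A − (-3)·I) = 2, there are exactly 2 Jordan blocks for λ = -3.
Step 2 — from the minimal polynomial, the factor (x + 3) tells us the largest block for λ = -3 has size 1.
Step 3 — with total size 2, 2 blocks, and largest block 1, the block sizes (in nonincreasing order) are [1, 1].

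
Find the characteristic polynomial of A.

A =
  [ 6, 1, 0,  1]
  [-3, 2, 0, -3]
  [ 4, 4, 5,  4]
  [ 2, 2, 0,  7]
x^4 - 20*x^3 + 150*x^2 - 500*x + 625

Expanding det(x·I − A) (e.g. by cofactor expansion or by noting that A is similar to its Jordan form J, which has the same characteristic polynomial as A) gives
  χ_A(x) = x^4 - 20*x^3 + 150*x^2 - 500*x + 625
which factors as (x - 5)^4. The eigenvalues (with algebraic multiplicities) are λ = 5 with multiplicity 4.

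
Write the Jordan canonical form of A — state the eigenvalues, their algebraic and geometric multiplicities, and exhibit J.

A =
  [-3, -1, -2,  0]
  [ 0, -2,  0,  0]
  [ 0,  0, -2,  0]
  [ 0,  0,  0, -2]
J_1(-3) ⊕ J_1(-2) ⊕ J_1(-2) ⊕ J_1(-2)

The characteristic polynomial is
  det(x·I − A) = x^4 + 9*x^3 + 30*x^2 + 44*x + 24 = (x + 2)^3*(x + 3)

Eigenvalues and multiplicities (the geometric multiplicity of λ is n − rank(A − λI), which equals the number of Jordan blocks for λ):
  λ = -3: algebraic multiplicity = 1, geometric multiplicity = 1
  λ = -2: algebraic multiplicity = 3, geometric multiplicity = 3

Determining the block sizes for each eigenvalue:
  λ = -3: one block (gm = 1), so the single block has size am = 1 → block sizes [1]
  λ = -2: gm = am = 3, so every block has size 1 → block sizes [1, 1, 1]

Assembling the blocks gives a Jordan form
J =
  [-3,  0,  0,  0]
  [ 0, -2,  0,  0]
  [ 0,  0, -2,  0]
  [ 0,  0,  0, -2]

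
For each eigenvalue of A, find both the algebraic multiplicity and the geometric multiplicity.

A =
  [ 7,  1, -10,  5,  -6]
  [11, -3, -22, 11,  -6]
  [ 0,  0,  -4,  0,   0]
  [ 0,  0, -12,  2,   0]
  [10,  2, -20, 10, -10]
λ = -4: alg = 3, geom = 2; λ = 2: alg = 2, geom = 2

Step 1 — factor the characteristic polynomial to read off the algebraic multiplicities:
  χ_A(x) = (x - 2)^2*(x + 4)^3

Step 2 — compute geometric multiplicities via the rank-nullity identity g(λ) = n − rank(A − λI):
  rank(A − (-4)·I) = 3, so dim ker(A − (-4)·I) = n − 3 = 2
  rank(A − (2)·I) = 3, so dim ker(A − (2)·I) = n − 3 = 2

Summary:
  λ = -4: algebraic multiplicity = 3, geometric multiplicity = 2
  λ = 2: algebraic multiplicity = 2, geometric multiplicity = 2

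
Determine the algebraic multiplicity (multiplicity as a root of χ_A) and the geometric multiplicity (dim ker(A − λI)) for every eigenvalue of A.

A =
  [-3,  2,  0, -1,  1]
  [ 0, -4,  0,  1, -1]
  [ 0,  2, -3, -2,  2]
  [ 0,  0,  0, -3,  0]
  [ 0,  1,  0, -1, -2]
λ = -3: alg = 5, geom = 3

Step 1 — factor the characteristic polynomial to read off the algebraic multiplicities:
  χ_A(x) = (x + 3)^5

Step 2 — compute geometric multiplicities via the rank-nullity identity g(λ) = n − rank(A − λI):
  rank(A − (-3)·I) = 2, so dim ker(A − (-3)·I) = n − 2 = 3

Summary:
  λ = -3: algebraic multiplicity = 5, geometric multiplicity = 3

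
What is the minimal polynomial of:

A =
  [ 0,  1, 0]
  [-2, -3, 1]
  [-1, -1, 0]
x^3 + 3*x^2 + 3*x + 1

The characteristic polynomial is χ_A(x) = (x + 1)^3, so the eigenvalues are known. The minimal polynomial is
  m_A(x) = Π_λ (x − λ)^{k_λ}
where k_λ is the size of the *largest* Jordan block for λ (equivalently, the smallest k with (A − λI)^k v = 0 for every generalised eigenvector v of λ).

  λ = -1: largest Jordan block has size 3, contributing (x + 1)^3

So m_A(x) = (x + 1)^3 = x^3 + 3*x^2 + 3*x + 1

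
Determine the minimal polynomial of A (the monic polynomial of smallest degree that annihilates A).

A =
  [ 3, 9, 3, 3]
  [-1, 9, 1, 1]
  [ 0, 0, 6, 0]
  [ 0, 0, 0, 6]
x^2 - 12*x + 36

The characteristic polynomial is χ_A(x) = (x - 6)^4, so the eigenvalues are known. The minimal polynomial is
  m_A(x) = Π_λ (x − λ)^{k_λ}
where k_λ is the size of the *largest* Jordan block for λ (equivalently, the smallest k with (A − λI)^k v = 0 for every generalised eigenvector v of λ).

  λ = 6: largest Jordan block has size 2, contributing (x − 6)^2

So m_A(x) = (x - 6)^2 = x^2 - 12*x + 36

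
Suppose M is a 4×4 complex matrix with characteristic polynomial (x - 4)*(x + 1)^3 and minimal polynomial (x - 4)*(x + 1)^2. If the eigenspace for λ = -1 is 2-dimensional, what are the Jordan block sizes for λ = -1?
Block sizes for λ = -1: [2, 1]

Step 1 — from the characteristic polynomial, algebraic multiplicity of λ = -1 is 3. From dim ker(M − (-1)·I) = 2, there are exactly 2 Jordan blocks for λ = -1.
Step 2 — from the minimal polynomial, the factor (x + 1)^2 tells us the largest block for λ = -1 has size 2.
Step 3 — with total size 3, 2 blocks, and largest block 2, the block sizes (in nonincreasing order) are [2, 1].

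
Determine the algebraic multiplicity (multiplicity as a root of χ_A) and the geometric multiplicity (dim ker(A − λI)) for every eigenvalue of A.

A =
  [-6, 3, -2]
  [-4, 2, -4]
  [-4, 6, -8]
λ = -4: alg = 3, geom = 2

Step 1 — factor the characteristic polynomial to read off the algebraic multiplicities:
  χ_A(x) = (x + 4)^3

Step 2 — compute geometric multiplicities via the rank-nullity identity g(λ) = n − rank(A − λI):
  rank(A − (-4)·I) = 1, so dim ker(A − (-4)·I) = n − 1 = 2

Summary:
  λ = -4: algebraic multiplicity = 3, geometric multiplicity = 2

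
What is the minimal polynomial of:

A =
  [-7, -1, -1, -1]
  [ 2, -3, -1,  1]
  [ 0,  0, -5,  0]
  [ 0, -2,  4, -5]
x^3 + 15*x^2 + 75*x + 125

The characteristic polynomial is χ_A(x) = (x + 5)^4, so the eigenvalues are known. The minimal polynomial is
  m_A(x) = Π_λ (x − λ)^{k_λ}
where k_λ is the size of the *largest* Jordan block for λ (equivalently, the smallest k with (A − λI)^k v = 0 for every generalised eigenvector v of λ).

  λ = -5: largest Jordan block has size 3, contributing (x + 5)^3

So m_A(x) = (x + 5)^3 = x^3 + 15*x^2 + 75*x + 125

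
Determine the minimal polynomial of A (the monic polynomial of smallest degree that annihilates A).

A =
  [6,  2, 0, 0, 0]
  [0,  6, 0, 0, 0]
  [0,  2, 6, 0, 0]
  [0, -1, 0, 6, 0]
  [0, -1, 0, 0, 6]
x^2 - 12*x + 36

The characteristic polynomial is χ_A(x) = (x - 6)^5, so the eigenvalues are known. The minimal polynomial is
  m_A(x) = Π_λ (x − λ)^{k_λ}
where k_λ is the size of the *largest* Jordan block for λ (equivalently, the smallest k with (A − λI)^k v = 0 for every generalised eigenvector v of λ).

  λ = 6: largest Jordan block has size 2, contributing (x − 6)^2

So m_A(x) = (x - 6)^2 = x^2 - 12*x + 36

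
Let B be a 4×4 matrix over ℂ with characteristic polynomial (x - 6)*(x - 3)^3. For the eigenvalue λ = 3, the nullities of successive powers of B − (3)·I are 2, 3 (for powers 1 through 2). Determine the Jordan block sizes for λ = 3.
Block sizes for λ = 3: [2, 1]

From the dimensions of kernels of powers, the number of Jordan blocks of size at least j is d_j − d_{j−1} where d_j = dim ker(N^j) (with d_0 = 0). Computing the differences gives [2, 1].
The number of blocks of size exactly k is (#blocks of size ≥ k) − (#blocks of size ≥ k + 1), so the partition is: 1 block(s) of size 1, 1 block(s) of size 2.
In nonincreasing order the block sizes are [2, 1].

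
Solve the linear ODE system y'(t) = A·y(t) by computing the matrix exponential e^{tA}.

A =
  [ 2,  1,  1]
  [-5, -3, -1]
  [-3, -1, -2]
e^{tA} =
  [t^2*exp(-t)/2 + 3*t*exp(-t) + exp(-t), t*exp(-t), t^2*exp(-t)/2 + t*exp(-t)]
  [-t^2*exp(-t) - 5*t*exp(-t), -2*t*exp(-t) + exp(-t), -t^2*exp(-t) - t*exp(-t)]
  [-t^2*exp(-t)/2 - 3*t*exp(-t), -t*exp(-t), -t^2*exp(-t)/2 - t*exp(-t) + exp(-t)]

Strategy: write A = P · J · P⁻¹ where J is a Jordan canonical form, so e^{tA} = P · e^{tJ} · P⁻¹, and e^{tJ} can be computed block-by-block.

A has Jordan form
J =
  [-1,  1,  0]
  [ 0, -1,  1]
  [ 0,  0, -1]
(up to reordering of blocks).

Per-block formulas:
  For a 3×3 Jordan block J_3(-1): exp(t · J_3(-1)) = e^(-1t)·(I + t·N + (t^2/2)·N^2), where N is the 3×3 nilpotent shift.

After assembling e^{tJ} and conjugating by P, we get:

e^{tA} =
  [t^2*exp(-t)/2 + 3*t*exp(-t) + exp(-t), t*exp(-t), t^2*exp(-t)/2 + t*exp(-t)]
  [-t^2*exp(-t) - 5*t*exp(-t), -2*t*exp(-t) + exp(-t), -t^2*exp(-t) - t*exp(-t)]
  [-t^2*exp(-t)/2 - 3*t*exp(-t), -t*exp(-t), -t^2*exp(-t)/2 - t*exp(-t) + exp(-t)]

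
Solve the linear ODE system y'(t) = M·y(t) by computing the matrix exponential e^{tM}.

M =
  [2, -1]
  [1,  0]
e^{tM} =
  [t*exp(t) + exp(t), -t*exp(t)]
  [t*exp(t), -t*exp(t) + exp(t)]

Strategy: write M = P · J · P⁻¹ where J is a Jordan canonical form, so e^{tM} = P · e^{tJ} · P⁻¹, and e^{tJ} can be computed block-by-block.

M has Jordan form
J =
  [1, 1]
  [0, 1]
(up to reordering of blocks).

Per-block formulas:
  For a 2×2 Jordan block J_2(1): exp(t · J_2(1)) = e^(1t)·(I + t·N), where N is the 2×2 nilpotent shift.

After assembling e^{tJ} and conjugating by P, we get:

e^{tM} =
  [t*exp(t) + exp(t), -t*exp(t)]
  [t*exp(t), -t*exp(t) + exp(t)]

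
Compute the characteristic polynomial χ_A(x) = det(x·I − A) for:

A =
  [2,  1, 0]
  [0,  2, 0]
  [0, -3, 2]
x^3 - 6*x^2 + 12*x - 8

Expanding det(x·I − A) (e.g. by cofactor expansion or by noting that A is similar to its Jordan form J, which has the same characteristic polynomial as A) gives
  χ_A(x) = x^3 - 6*x^2 + 12*x - 8
which factors as (x - 2)^3. The eigenvalues (with algebraic multiplicities) are λ = 2 with multiplicity 3.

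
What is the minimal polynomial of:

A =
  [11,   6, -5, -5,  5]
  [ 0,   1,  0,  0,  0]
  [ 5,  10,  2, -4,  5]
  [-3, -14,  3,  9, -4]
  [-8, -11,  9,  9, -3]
x^5 - 20*x^4 + 145*x^3 - 450*x^2 + 540*x - 216

The characteristic polynomial is χ_A(x) = (x - 6)^3*(x - 1)^2, so the eigenvalues are known. The minimal polynomial is
  m_A(x) = Π_λ (x − λ)^{k_λ}
where k_λ is the size of the *largest* Jordan block for λ (equivalently, the smallest k with (A − λI)^k v = 0 for every generalised eigenvector v of λ).

  λ = 1: largest Jordan block has size 2, contributing (x − 1)^2
  λ = 6: largest Jordan block has size 3, contributing (x − 6)^3

So m_A(x) = (x - 6)^3*(x - 1)^2 = x^5 - 20*x^4 + 145*x^3 - 450*x^2 + 540*x - 216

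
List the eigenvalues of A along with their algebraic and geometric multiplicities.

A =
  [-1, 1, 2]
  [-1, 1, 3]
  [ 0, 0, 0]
λ = 0: alg = 3, geom = 1

Step 1 — factor the characteristic polynomial to read off the algebraic multiplicities:
  χ_A(x) = x^3

Step 2 — compute geometric multiplicities via the rank-nullity identity g(λ) = n − rank(A − λI):
  rank(A − (0)·I) = 2, so dim ker(A − (0)·I) = n − 2 = 1

Summary:
  λ = 0: algebraic multiplicity = 3, geometric multiplicity = 1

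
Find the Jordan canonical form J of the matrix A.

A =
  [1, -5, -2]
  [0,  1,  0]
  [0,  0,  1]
J_2(1) ⊕ J_1(1)

The characteristic polynomial is
  det(x·I − A) = x^3 - 3*x^2 + 3*x - 1 = (x - 1)^3

Eigenvalues and multiplicities (the geometric multiplicity of λ is n − rank(A − λI), which equals the number of Jordan blocks for λ):
  λ = 1: algebraic multiplicity = 3, geometric multiplicity = 2

Determining the block sizes for each eigenvalue:
  λ = 1: 2 blocks summing to 3 forces exactly one block of size 2 and the rest size 1 → block sizes [2, 1]

Assembling the blocks gives a Jordan form
J =
  [1, 1, 0]
  [0, 1, 0]
  [0, 0, 1]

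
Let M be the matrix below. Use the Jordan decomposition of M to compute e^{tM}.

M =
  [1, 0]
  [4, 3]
e^{tM} =
  [exp(t), 0]
  [2*exp(3*t) - 2*exp(t), exp(3*t)]

Strategy: write M = P · J · P⁻¹ where J is a Jordan canonical form, so e^{tM} = P · e^{tJ} · P⁻¹, and e^{tJ} can be computed block-by-block.

M has Jordan form
J =
  [1, 0]
  [0, 3]
(up to reordering of blocks).

Per-block formulas:
  For a 1×1 block at λ = 1: exp(t · [1]) = [e^(1t)].
  For a 1×1 block at λ = 3: exp(t · [3]) = [e^(3t)].

After assembling e^{tJ} and conjugating by P, we get:

e^{tM} =
  [exp(t), 0]
  [2*exp(3*t) - 2*exp(t), exp(3*t)]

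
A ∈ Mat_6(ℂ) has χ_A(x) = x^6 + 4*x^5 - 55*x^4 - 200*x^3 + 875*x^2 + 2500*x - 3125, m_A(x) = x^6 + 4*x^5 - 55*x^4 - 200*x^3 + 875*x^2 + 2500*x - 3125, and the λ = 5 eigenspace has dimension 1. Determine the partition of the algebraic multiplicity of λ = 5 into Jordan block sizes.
Block sizes for λ = 5: [2]

Step 1 — from the characteristic polynomial, algebraic multiplicity of λ = 5 is 2. From dim ker(A − (5)·I) = 1, there are exactly 1 Jordan blocks for λ = 5.
Step 2 — from the minimal polynomial, the factor (x − 5)^2 tells us the largest block for λ = 5 has size 2.
Step 3 — with total size 2, 1 blocks, and largest block 2, the block sizes (in nonincreasing order) are [2].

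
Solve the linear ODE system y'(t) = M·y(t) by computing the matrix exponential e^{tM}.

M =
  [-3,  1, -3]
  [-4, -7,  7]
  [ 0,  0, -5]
e^{tM} =
  [2*t*exp(-5*t) + exp(-5*t), t*exp(-5*t), t^2*exp(-5*t)/2 - 3*t*exp(-5*t)]
  [-4*t*exp(-5*t), -2*t*exp(-5*t) + exp(-5*t), -t^2*exp(-5*t) + 7*t*exp(-5*t)]
  [0, 0, exp(-5*t)]

Strategy: write M = P · J · P⁻¹ where J is a Jordan canonical form, so e^{tM} = P · e^{tJ} · P⁻¹, and e^{tJ} can be computed block-by-block.

M has Jordan form
J =
  [-5,  1,  0]
  [ 0, -5,  1]
  [ 0,  0, -5]
(up to reordering of blocks).

Per-block formulas:
  For a 3×3 Jordan block J_3(-5): exp(t · J_3(-5)) = e^(-5t)·(I + t·N + (t^2/2)·N^2), where N is the 3×3 nilpotent shift.

After assembling e^{tJ} and conjugating by P, we get:

e^{tM} =
  [2*t*exp(-5*t) + exp(-5*t), t*exp(-5*t), t^2*exp(-5*t)/2 - 3*t*exp(-5*t)]
  [-4*t*exp(-5*t), -2*t*exp(-5*t) + exp(-5*t), -t^2*exp(-5*t) + 7*t*exp(-5*t)]
  [0, 0, exp(-5*t)]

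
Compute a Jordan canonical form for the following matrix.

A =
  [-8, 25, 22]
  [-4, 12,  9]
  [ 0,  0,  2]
J_3(2)

The characteristic polynomial is
  det(x·I − A) = x^3 - 6*x^2 + 12*x - 8 = (x - 2)^3

Eigenvalues and multiplicities (the geometric multiplicity of λ is n − rank(A − λI), which equals the number of Jordan blocks for λ):
  λ = 2: algebraic multiplicity = 3, geometric multiplicity = 1

Determining the block sizes for each eigenvalue:
  λ = 2: one block (gm = 1), so the single block has size am = 3 → block sizes [3]

Assembling the blocks gives a Jordan form
J =
  [2, 1, 0]
  [0, 2, 1]
  [0, 0, 2]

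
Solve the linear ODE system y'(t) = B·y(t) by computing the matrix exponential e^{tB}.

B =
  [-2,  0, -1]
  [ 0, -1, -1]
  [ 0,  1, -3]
e^{tB} =
  [exp(-2*t), -t^2*exp(-2*t)/2, t^2*exp(-2*t)/2 - t*exp(-2*t)]
  [0, t*exp(-2*t) + exp(-2*t), -t*exp(-2*t)]
  [0, t*exp(-2*t), -t*exp(-2*t) + exp(-2*t)]

Strategy: write B = P · J · P⁻¹ where J is a Jordan canonical form, so e^{tB} = P · e^{tJ} · P⁻¹, and e^{tJ} can be computed block-by-block.

B has Jordan form
J =
  [-2,  1,  0]
  [ 0, -2,  1]
  [ 0,  0, -2]
(up to reordering of blocks).

Per-block formulas:
  For a 3×3 Jordan block J_3(-2): exp(t · J_3(-2)) = e^(-2t)·(I + t·N + (t^2/2)·N^2), where N is the 3×3 nilpotent shift.

After assembling e^{tJ} and conjugating by P, we get:

e^{tB} =
  [exp(-2*t), -t^2*exp(-2*t)/2, t^2*exp(-2*t)/2 - t*exp(-2*t)]
  [0, t*exp(-2*t) + exp(-2*t), -t*exp(-2*t)]
  [0, t*exp(-2*t), -t*exp(-2*t) + exp(-2*t)]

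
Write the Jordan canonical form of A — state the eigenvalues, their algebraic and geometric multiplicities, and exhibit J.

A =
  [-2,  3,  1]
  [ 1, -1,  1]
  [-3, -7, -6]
J_3(-3)

The characteristic polynomial is
  det(x·I − A) = x^3 + 9*x^2 + 27*x + 27 = (x + 3)^3

Eigenvalues and multiplicities (the geometric multiplicity of λ is n − rank(A − λI), which equals the number of Jordan blocks for λ):
  λ = -3: algebraic multiplicity = 3, geometric multiplicity = 1

Determining the block sizes for each eigenvalue:
  λ = -3: one block (gm = 1), so the single block has size am = 3 → block sizes [3]

Assembling the blocks gives a Jordan form
J =
  [-3,  1,  0]
  [ 0, -3,  1]
  [ 0,  0, -3]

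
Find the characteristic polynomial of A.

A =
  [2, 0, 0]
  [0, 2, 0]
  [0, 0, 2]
x^3 - 6*x^2 + 12*x - 8

Expanding det(x·I − A) (e.g. by cofactor expansion or by noting that A is similar to its Jordan form J, which has the same characteristic polynomial as A) gives
  χ_A(x) = x^3 - 6*x^2 + 12*x - 8
which factors as (x - 2)^3. The eigenvalues (with algebraic multiplicities) are λ = 2 with multiplicity 3.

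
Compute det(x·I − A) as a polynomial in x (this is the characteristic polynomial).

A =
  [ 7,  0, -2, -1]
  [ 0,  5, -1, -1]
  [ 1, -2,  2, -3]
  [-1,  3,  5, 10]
x^4 - 24*x^3 + 216*x^2 - 864*x + 1296

Expanding det(x·I − A) (e.g. by cofactor expansion or by noting that A is similar to its Jordan form J, which has the same characteristic polynomial as A) gives
  χ_A(x) = x^4 - 24*x^3 + 216*x^2 - 864*x + 1296
which factors as (x - 6)^4. The eigenvalues (with algebraic multiplicities) are λ = 6 with multiplicity 4.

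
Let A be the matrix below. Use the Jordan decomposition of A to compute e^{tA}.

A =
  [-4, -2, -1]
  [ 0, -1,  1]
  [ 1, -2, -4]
e^{tA} =
  [-t*exp(-3*t) + exp(-3*t), -2*t*exp(-3*t), -t*exp(-3*t)]
  [t^2*exp(-3*t)/2, t^2*exp(-3*t) + 2*t*exp(-3*t) + exp(-3*t), t^2*exp(-3*t)/2 + t*exp(-3*t)]
  [-t^2*exp(-3*t) + t*exp(-3*t), -2*t^2*exp(-3*t) - 2*t*exp(-3*t), -t^2*exp(-3*t) - t*exp(-3*t) + exp(-3*t)]

Strategy: write A = P · J · P⁻¹ where J is a Jordan canonical form, so e^{tA} = P · e^{tJ} · P⁻¹, and e^{tJ} can be computed block-by-block.

A has Jordan form
J =
  [-3,  1,  0]
  [ 0, -3,  1]
  [ 0,  0, -3]
(up to reordering of blocks).

Per-block formulas:
  For a 3×3 Jordan block J_3(-3): exp(t · J_3(-3)) = e^(-3t)·(I + t·N + (t^2/2)·N^2), where N is the 3×3 nilpotent shift.

After assembling e^{tJ} and conjugating by P, we get:

e^{tA} =
  [-t*exp(-3*t) + exp(-3*t), -2*t*exp(-3*t), -t*exp(-3*t)]
  [t^2*exp(-3*t)/2, t^2*exp(-3*t) + 2*t*exp(-3*t) + exp(-3*t), t^2*exp(-3*t)/2 + t*exp(-3*t)]
  [-t^2*exp(-3*t) + t*exp(-3*t), -2*t^2*exp(-3*t) - 2*t*exp(-3*t), -t^2*exp(-3*t) - t*exp(-3*t) + exp(-3*t)]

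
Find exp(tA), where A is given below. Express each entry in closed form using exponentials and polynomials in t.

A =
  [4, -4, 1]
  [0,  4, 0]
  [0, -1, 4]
e^{tA} =
  [exp(4*t), -t^2*exp(4*t)/2 - 4*t*exp(4*t), t*exp(4*t)]
  [0, exp(4*t), 0]
  [0, -t*exp(4*t), exp(4*t)]

Strategy: write A = P · J · P⁻¹ where J is a Jordan canonical form, so e^{tA} = P · e^{tJ} · P⁻¹, and e^{tJ} can be computed block-by-block.

A has Jordan form
J =
  [4, 1, 0]
  [0, 4, 1]
  [0, 0, 4]
(up to reordering of blocks).

Per-block formulas:
  For a 3×3 Jordan block J_3(4): exp(t · J_3(4)) = e^(4t)·(I + t·N + (t^2/2)·N^2), where N is the 3×3 nilpotent shift.

After assembling e^{tJ} and conjugating by P, we get:

e^{tA} =
  [exp(4*t), -t^2*exp(4*t)/2 - 4*t*exp(4*t), t*exp(4*t)]
  [0, exp(4*t), 0]
  [0, -t*exp(4*t), exp(4*t)]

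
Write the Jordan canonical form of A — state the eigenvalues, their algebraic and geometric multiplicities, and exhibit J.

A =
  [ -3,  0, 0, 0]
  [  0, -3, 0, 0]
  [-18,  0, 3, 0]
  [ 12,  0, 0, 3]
J_1(-3) ⊕ J_1(-3) ⊕ J_1(3) ⊕ J_1(3)

The characteristic polynomial is
  det(x·I − A) = x^4 - 18*x^2 + 81 = (x - 3)^2*(x + 3)^2

Eigenvalues and multiplicities (the geometric multiplicity of λ is n − rank(A − λI), which equals the number of Jordan blocks for λ):
  λ = -3: algebraic multiplicity = 2, geometric multiplicity = 2
  λ = 3: algebraic multiplicity = 2, geometric multiplicity = 2

Determining the block sizes for each eigenvalue:
  λ = -3: gm = am = 2, so every block has size 1 → block sizes [1, 1]
  λ = 3: gm = am = 2, so every block has size 1 → block sizes [1, 1]

Assembling the blocks gives a Jordan form
J =
  [-3,  0, 0, 0]
  [ 0, -3, 0, 0]
  [ 0,  0, 3, 0]
  [ 0,  0, 0, 3]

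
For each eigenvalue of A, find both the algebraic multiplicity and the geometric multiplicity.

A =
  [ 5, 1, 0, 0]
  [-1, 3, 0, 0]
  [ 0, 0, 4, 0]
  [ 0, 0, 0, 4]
λ = 4: alg = 4, geom = 3

Step 1 — factor the characteristic polynomial to read off the algebraic multiplicities:
  χ_A(x) = (x - 4)^4

Step 2 — compute geometric multiplicities via the rank-nullity identity g(λ) = n − rank(A − λI):
  rank(A − (4)·I) = 1, so dim ker(A − (4)·I) = n − 1 = 3

Summary:
  λ = 4: algebraic multiplicity = 4, geometric multiplicity = 3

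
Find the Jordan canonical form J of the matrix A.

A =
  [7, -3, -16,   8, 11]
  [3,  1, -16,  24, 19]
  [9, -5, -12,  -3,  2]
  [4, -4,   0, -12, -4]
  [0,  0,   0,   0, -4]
J_2(-4) ⊕ J_2(-4) ⊕ J_1(-4)

The characteristic polynomial is
  det(x·I − A) = x^5 + 20*x^4 + 160*x^3 + 640*x^2 + 1280*x + 1024 = (x + 4)^5

Eigenvalues and multiplicities (the geometric multiplicity of λ is n − rank(A − λI), which equals the number of Jordan blocks for λ):
  λ = -4: algebraic multiplicity = 5, geometric multiplicity = 3

Determining the block sizes for each eigenvalue:
  λ = -4: with am = 5 and gm = 3, the partition is not yet determined (e.g. several partitions of 5 into 3 parts exist). Let N = A − (-4)·I. Computing rank(N^1) = 2, rank(N^2) = 0; the number of blocks of size ≥ j is rank(N^{j−1}) − rank(N^j), giving [3, 2]. So we have 2 block(s) of size 2, 1 block(s) of size 1 → block sizes [2, 2, 1]

Assembling the blocks gives a Jordan form
J =
  [-4,  1,  0,  0,  0]
  [ 0, -4,  0,  0,  0]
  [ 0,  0, -4,  1,  0]
  [ 0,  0,  0, -4,  0]
  [ 0,  0,  0,  0, -4]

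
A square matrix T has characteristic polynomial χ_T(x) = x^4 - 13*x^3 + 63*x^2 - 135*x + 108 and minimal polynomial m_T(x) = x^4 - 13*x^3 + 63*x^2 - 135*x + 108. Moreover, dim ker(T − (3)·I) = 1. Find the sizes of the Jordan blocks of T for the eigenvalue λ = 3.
Block sizes for λ = 3: [3]

Step 1 — from the characteristic polynomial, algebraic multiplicity of λ = 3 is 3. From dim ker(T − (3)·I) = 1, there are exactly 1 Jordan blocks for λ = 3.
Step 2 — from the minimal polynomial, the factor (x − 3)^3 tells us the largest block for λ = 3 has size 3.
Step 3 — with total size 3, 1 blocks, and largest block 3, the block sizes (in nonincreasing order) are [3].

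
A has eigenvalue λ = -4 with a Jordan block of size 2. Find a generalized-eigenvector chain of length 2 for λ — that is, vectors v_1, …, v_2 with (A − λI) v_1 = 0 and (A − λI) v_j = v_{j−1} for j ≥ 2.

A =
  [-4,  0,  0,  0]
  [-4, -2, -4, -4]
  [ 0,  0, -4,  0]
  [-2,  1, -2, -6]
A Jordan chain for λ = -4 of length 2:
v_1 = (0, -4, 0, -2)ᵀ
v_2 = (1, 0, 0, 0)ᵀ

Let N = A − (-4)·I. We want v_2 with N^2 v_2 = 0 but N^1 v_2 ≠ 0; then v_{j-1} := N · v_j for j = 2, …, 2.

Pick v_2 = (1, 0, 0, 0)ᵀ.
Then v_1 = N · v_2 = (0, -4, 0, -2)ᵀ.

Sanity check: (A − (-4)·I) v_1 = (0, 0, 0, 0)ᵀ = 0. ✓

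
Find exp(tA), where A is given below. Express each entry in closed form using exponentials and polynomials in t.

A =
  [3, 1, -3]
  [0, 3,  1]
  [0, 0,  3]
e^{tA} =
  [exp(3*t), t*exp(3*t), t^2*exp(3*t)/2 - 3*t*exp(3*t)]
  [0, exp(3*t), t*exp(3*t)]
  [0, 0, exp(3*t)]

Strategy: write A = P · J · P⁻¹ where J is a Jordan canonical form, so e^{tA} = P · e^{tJ} · P⁻¹, and e^{tJ} can be computed block-by-block.

A has Jordan form
J =
  [3, 1, 0]
  [0, 3, 1]
  [0, 0, 3]
(up to reordering of blocks).

Per-block formulas:
  For a 3×3 Jordan block J_3(3): exp(t · J_3(3)) = e^(3t)·(I + t·N + (t^2/2)·N^2), where N is the 3×3 nilpotent shift.

After assembling e^{tJ} and conjugating by P, we get:

e^{tA} =
  [exp(3*t), t*exp(3*t), t^2*exp(3*t)/2 - 3*t*exp(3*t)]
  [0, exp(3*t), t*exp(3*t)]
  [0, 0, exp(3*t)]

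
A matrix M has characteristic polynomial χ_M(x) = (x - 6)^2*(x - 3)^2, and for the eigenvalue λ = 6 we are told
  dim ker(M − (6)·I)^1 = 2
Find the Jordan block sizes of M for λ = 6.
Block sizes for λ = 6: [1, 1]

From the dimensions of kernels of powers, the number of Jordan blocks of size at least j is d_j − d_{j−1} where d_j = dim ker(N^j) (with d_0 = 0). Computing the differences gives [2].
The number of blocks of size exactly k is (#blocks of size ≥ k) − (#blocks of size ≥ k + 1), so the partition is: 2 block(s) of size 1.
In nonincreasing order the block sizes are [1, 1].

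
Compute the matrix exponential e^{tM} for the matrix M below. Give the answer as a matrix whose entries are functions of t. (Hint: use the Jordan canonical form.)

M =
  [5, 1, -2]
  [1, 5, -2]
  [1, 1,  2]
e^{tM} =
  [t*exp(4*t) + exp(4*t), t*exp(4*t), -2*t*exp(4*t)]
  [t*exp(4*t), t*exp(4*t) + exp(4*t), -2*t*exp(4*t)]
  [t*exp(4*t), t*exp(4*t), -2*t*exp(4*t) + exp(4*t)]

Strategy: write M = P · J · P⁻¹ where J is a Jordan canonical form, so e^{tM} = P · e^{tJ} · P⁻¹, and e^{tJ} can be computed block-by-block.

M has Jordan form
J =
  [4, 1, 0]
  [0, 4, 0]
  [0, 0, 4]
(up to reordering of blocks).

Per-block formulas:
  For a 1×1 block at λ = 4: exp(t · [4]) = [e^(4t)].
  For a 2×2 Jordan block J_2(4): exp(t · J_2(4)) = e^(4t)·(I + t·N), where N is the 2×2 nilpotent shift.

After assembling e^{tJ} and conjugating by P, we get:

e^{tM} =
  [t*exp(4*t) + exp(4*t), t*exp(4*t), -2*t*exp(4*t)]
  [t*exp(4*t), t*exp(4*t) + exp(4*t), -2*t*exp(4*t)]
  [t*exp(4*t), t*exp(4*t), -2*t*exp(4*t) + exp(4*t)]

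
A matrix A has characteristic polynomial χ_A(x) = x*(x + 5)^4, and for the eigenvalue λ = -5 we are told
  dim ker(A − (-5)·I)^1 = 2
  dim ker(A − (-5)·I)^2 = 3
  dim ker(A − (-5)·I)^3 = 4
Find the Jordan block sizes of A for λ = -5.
Block sizes for λ = -5: [3, 1]

From the dimensions of kernels of powers, the number of Jordan blocks of size at least j is d_j − d_{j−1} where d_j = dim ker(N^j) (with d_0 = 0). Computing the differences gives [2, 1, 1].
The number of blocks of size exactly k is (#blocks of size ≥ k) − (#blocks of size ≥ k + 1), so the partition is: 1 block(s) of size 1, 1 block(s) of size 3.
In nonincreasing order the block sizes are [3, 1].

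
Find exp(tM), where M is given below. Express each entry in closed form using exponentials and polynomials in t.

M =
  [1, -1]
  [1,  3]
e^{tM} =
  [-t*exp(2*t) + exp(2*t), -t*exp(2*t)]
  [t*exp(2*t), t*exp(2*t) + exp(2*t)]

Strategy: write M = P · J · P⁻¹ where J is a Jordan canonical form, so e^{tM} = P · e^{tJ} · P⁻¹, and e^{tJ} can be computed block-by-block.

M has Jordan form
J =
  [2, 1]
  [0, 2]
(up to reordering of blocks).

Per-block formulas:
  For a 2×2 Jordan block J_2(2): exp(t · J_2(2)) = e^(2t)·(I + t·N), where N is the 2×2 nilpotent shift.

After assembling e^{tJ} and conjugating by P, we get:

e^{tM} =
  [-t*exp(2*t) + exp(2*t), -t*exp(2*t)]
  [t*exp(2*t), t*exp(2*t) + exp(2*t)]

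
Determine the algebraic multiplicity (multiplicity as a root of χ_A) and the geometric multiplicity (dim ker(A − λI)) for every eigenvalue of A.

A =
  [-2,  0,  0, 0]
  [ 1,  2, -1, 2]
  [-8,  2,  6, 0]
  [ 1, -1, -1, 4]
λ = -2: alg = 1, geom = 1; λ = 4: alg = 3, geom = 1

Step 1 — factor the characteristic polynomial to read off the algebraic multiplicities:
  χ_A(x) = (x - 4)^3*(x + 2)

Step 2 — compute geometric multiplicities via the rank-nullity identity g(λ) = n − rank(A − λI):
  rank(A − (-2)·I) = 3, so dim ker(A − (-2)·I) = n − 3 = 1
  rank(A − (4)·I) = 3, so dim ker(A − (4)·I) = n − 3 = 1

Summary:
  λ = -2: algebraic multiplicity = 1, geometric multiplicity = 1
  λ = 4: algebraic multiplicity = 3, geometric multiplicity = 1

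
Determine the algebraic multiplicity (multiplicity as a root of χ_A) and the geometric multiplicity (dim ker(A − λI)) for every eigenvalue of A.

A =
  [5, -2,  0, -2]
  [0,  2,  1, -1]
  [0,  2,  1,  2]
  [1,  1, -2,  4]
λ = 3: alg = 4, geom = 2

Step 1 — factor the characteristic polynomial to read off the algebraic multiplicities:
  χ_A(x) = (x - 3)^4

Step 2 — compute geometric multiplicities via the rank-nullity identity g(λ) = n − rank(A − λI):
  rank(A − (3)·I) = 2, so dim ker(A − (3)·I) = n − 2 = 2

Summary:
  λ = 3: algebraic multiplicity = 4, geometric multiplicity = 2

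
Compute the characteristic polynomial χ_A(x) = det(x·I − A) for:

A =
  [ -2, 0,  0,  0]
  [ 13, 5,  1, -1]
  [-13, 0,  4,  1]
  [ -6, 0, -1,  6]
x^4 - 13*x^3 + 45*x^2 + 25*x - 250

Expanding det(x·I − A) (e.g. by cofactor expansion or by noting that A is similar to its Jordan form J, which has the same characteristic polynomial as A) gives
  χ_A(x) = x^4 - 13*x^3 + 45*x^2 + 25*x - 250
which factors as (x - 5)^3*(x + 2). The eigenvalues (with algebraic multiplicities) are λ = -2 with multiplicity 1, λ = 5 with multiplicity 3.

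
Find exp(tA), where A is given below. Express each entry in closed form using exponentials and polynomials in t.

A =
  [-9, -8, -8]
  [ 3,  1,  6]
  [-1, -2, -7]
e^{tA} =
  [-4*t*exp(-5*t) + exp(-5*t), -8*t*exp(-5*t), -8*t*exp(-5*t)]
  [3*t*exp(-5*t), 6*t*exp(-5*t) + exp(-5*t), 6*t*exp(-5*t)]
  [-t*exp(-5*t), -2*t*exp(-5*t), -2*t*exp(-5*t) + exp(-5*t)]

Strategy: write A = P · J · P⁻¹ where J is a Jordan canonical form, so e^{tA} = P · e^{tJ} · P⁻¹, and e^{tJ} can be computed block-by-block.

A has Jordan form
J =
  [-5,  1,  0]
  [ 0, -5,  0]
  [ 0,  0, -5]
(up to reordering of blocks).

Per-block formulas:
  For a 1×1 block at λ = -5: exp(t · [-5]) = [e^(-5t)].
  For a 2×2 Jordan block J_2(-5): exp(t · J_2(-5)) = e^(-5t)·(I + t·N), where N is the 2×2 nilpotent shift.

After assembling e^{tJ} and conjugating by P, we get:

e^{tA} =
  [-4*t*exp(-5*t) + exp(-5*t), -8*t*exp(-5*t), -8*t*exp(-5*t)]
  [3*t*exp(-5*t), 6*t*exp(-5*t) + exp(-5*t), 6*t*exp(-5*t)]
  [-t*exp(-5*t), -2*t*exp(-5*t), -2*t*exp(-5*t) + exp(-5*t)]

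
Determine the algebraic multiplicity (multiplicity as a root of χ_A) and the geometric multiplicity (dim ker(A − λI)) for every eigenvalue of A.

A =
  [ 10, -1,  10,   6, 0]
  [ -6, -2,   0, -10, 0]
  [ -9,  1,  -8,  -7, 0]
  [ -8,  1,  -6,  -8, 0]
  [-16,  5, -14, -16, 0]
λ = -4: alg = 2, geom = 1; λ = 0: alg = 3, geom = 2

Step 1 — factor the characteristic polynomial to read off the algebraic multiplicities:
  χ_A(x) = x^3*(x + 4)^2

Step 2 — compute geometric multiplicities via the rank-nullity identity g(λ) = n − rank(A − λI):
  rank(A − (-4)·I) = 4, so dim ker(A − (-4)·I) = n − 4 = 1
  rank(A − (0)·I) = 3, so dim ker(A − (0)·I) = n − 3 = 2

Summary:
  λ = -4: algebraic multiplicity = 2, geometric multiplicity = 1
  λ = 0: algebraic multiplicity = 3, geometric multiplicity = 2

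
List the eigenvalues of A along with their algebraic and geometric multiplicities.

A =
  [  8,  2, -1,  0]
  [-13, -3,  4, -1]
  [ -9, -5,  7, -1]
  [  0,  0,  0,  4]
λ = 4: alg = 4, geom = 2

Step 1 — factor the characteristic polynomial to read off the algebraic multiplicities:
  χ_A(x) = (x - 4)^4

Step 2 — compute geometric multiplicities via the rank-nullity identity g(λ) = n − rank(A − λI):
  rank(A − (4)·I) = 2, so dim ker(A − (4)·I) = n − 2 = 2

Summary:
  λ = 4: algebraic multiplicity = 4, geometric multiplicity = 2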